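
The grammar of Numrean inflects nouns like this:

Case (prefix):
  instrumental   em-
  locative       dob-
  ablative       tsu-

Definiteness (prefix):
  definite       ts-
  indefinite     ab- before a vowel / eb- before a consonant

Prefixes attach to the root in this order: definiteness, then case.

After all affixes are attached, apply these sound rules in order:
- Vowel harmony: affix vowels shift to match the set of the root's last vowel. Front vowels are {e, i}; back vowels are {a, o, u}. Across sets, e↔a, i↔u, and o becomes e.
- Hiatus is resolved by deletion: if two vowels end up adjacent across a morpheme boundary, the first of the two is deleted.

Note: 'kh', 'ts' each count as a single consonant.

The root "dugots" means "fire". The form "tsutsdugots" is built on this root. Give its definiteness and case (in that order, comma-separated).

definite, ablative

Segment: tsu-ts-dugots.
definiteness: ts- → definite.
case: tsu- → ablative.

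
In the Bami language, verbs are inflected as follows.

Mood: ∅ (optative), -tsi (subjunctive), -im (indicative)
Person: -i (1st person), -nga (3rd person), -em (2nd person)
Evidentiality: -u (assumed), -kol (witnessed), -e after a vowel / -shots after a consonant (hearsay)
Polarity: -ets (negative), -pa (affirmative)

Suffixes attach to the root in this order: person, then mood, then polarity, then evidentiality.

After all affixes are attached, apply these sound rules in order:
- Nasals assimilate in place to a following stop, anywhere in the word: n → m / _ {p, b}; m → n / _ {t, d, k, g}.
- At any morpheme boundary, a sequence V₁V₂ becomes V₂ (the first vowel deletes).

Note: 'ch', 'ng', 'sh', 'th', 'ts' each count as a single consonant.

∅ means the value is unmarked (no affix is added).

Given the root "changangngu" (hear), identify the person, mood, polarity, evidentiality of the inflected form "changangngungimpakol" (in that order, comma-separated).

3rd person, indicative, affirmative, witnessed

Segment: changangngu-nga-im-pa-kol.
person: -nga → 3rd person.
mood: -im → indicative.
polarity: -pa → affirmative.
evidentiality: -kol → witnessed.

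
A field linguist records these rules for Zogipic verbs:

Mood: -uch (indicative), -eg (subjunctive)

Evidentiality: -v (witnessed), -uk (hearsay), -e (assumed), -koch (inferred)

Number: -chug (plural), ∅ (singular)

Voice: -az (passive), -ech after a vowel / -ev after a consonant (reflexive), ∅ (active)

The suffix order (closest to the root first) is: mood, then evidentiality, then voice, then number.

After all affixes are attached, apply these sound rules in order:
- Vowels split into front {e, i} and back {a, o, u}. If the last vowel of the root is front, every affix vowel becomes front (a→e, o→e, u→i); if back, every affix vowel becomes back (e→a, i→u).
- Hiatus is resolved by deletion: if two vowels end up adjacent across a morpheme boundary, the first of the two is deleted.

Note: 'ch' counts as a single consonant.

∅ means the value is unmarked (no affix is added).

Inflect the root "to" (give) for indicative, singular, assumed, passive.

Attach mood indicative -uch → touch.
Attach evidentiality assumed -e → touche.
Attach voice passive -az → toucheaz.
number = singular: zero marking, form stays toucheaz.
Apply vowel harmony: toucheaz → touchaaz.
Apply vowel deletion: touchaaz → tuchaz.

tuchaz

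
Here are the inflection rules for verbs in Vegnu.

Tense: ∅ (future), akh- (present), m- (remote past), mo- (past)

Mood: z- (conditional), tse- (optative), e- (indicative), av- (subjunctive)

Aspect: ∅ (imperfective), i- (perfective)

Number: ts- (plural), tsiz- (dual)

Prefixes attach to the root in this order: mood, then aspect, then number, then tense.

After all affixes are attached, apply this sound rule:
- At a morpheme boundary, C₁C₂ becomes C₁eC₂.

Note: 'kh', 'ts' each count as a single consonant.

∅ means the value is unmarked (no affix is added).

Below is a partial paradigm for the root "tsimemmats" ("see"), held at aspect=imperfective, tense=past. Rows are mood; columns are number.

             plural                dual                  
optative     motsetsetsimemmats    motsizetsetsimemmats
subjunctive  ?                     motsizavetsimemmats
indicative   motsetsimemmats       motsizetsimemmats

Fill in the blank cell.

Attach mood subjunctive av- → avtsimemmats.
aspect = imperfective: zero marking, form stays avtsimemmats.
Attach number plural ts- → tsavtsimemmats.
Attach tense past mo- → motsavtsimemmats.
Apply epenthesis: motsavtsimemmats → motsavetsimemmats.

motsavetsimemmats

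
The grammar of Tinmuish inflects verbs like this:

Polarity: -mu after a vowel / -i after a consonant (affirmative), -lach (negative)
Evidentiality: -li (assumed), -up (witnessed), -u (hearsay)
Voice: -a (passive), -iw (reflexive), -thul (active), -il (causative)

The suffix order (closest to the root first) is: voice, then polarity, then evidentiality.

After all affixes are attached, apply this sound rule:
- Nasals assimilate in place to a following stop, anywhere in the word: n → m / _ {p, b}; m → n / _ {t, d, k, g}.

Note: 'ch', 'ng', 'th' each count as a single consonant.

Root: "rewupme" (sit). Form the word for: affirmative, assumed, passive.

Attach voice passive -a → rewupmea.
Attach polarity affirmative -mu (after vowel 'a') → rewupmeamu.
Attach evidentiality assumed -li → rewupmeamuli.
Nasal assimilation: no change.

rewupmeamuli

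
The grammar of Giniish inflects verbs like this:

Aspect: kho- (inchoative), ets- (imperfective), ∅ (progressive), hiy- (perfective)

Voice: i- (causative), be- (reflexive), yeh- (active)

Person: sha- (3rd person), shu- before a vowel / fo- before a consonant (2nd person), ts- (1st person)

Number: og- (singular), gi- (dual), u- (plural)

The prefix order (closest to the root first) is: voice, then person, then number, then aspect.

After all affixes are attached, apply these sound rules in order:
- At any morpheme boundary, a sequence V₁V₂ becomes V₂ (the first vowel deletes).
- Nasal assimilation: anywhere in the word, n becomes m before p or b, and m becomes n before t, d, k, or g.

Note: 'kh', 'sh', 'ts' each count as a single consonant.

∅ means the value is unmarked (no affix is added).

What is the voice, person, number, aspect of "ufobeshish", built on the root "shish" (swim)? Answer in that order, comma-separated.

reflexive, 2nd person, plural, progressive

Segment: u-fo-be-shish.
voice: be- → reflexive.
person: shu/fo- → 2nd person.
number: u- → plural.
aspect: ∅ → progressive.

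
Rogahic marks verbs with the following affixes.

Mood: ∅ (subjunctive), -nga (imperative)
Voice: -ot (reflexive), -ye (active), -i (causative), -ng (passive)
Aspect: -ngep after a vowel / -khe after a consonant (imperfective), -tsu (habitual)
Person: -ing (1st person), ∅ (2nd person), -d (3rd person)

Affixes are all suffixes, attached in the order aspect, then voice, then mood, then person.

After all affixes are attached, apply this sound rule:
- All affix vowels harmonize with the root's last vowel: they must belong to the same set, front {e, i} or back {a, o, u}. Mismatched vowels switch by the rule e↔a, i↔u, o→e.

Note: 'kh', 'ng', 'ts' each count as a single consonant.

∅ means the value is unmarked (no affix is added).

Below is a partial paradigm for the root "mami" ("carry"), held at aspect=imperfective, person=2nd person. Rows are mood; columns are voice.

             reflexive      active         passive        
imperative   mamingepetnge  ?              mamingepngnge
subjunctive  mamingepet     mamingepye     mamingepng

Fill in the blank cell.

Attach aspect imperfective -ngep (after vowel 'i') → mamingep.
Attach voice active -ye → mamingepye.
Attach mood imperative -nga → mamingepyenga.
person = 2nd person: zero marking, form stays mamingepyenga.
Apply vowel harmony: mamingepyenga → mamingepyenge.

mamingepyenge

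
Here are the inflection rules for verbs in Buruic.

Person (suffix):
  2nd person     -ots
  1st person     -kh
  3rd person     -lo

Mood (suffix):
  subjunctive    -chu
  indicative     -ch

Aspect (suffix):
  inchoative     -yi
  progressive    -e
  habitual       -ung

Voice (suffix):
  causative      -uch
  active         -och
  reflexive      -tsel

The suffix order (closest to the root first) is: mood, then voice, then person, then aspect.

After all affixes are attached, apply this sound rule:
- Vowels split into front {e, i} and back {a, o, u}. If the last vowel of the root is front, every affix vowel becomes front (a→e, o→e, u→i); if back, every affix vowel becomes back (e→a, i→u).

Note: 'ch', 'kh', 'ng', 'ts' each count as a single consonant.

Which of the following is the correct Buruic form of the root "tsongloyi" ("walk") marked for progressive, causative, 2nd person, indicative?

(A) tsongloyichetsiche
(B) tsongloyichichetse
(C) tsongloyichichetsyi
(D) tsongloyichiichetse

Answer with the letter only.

B

Attach mood indicative -ch → tsongloyich.
Attach voice causative -uch → tsongloyichuch.
Attach person 2nd person -ots → tsongloyichuchots.
Attach aspect progressive -e → tsongloyichuchotse.
Apply vowel harmony: tsongloyichuchotse → tsongloyichichetse.
So the correct form is tsongloyichichetse, option (B).
(C) tsongloyichichetsyi is wrong: it uses inchoative instead of progressive for aspect.
(A) tsongloyichetsiche is wrong: it has the affixes in the wrong order.
(D) tsongloyichiichetse is wrong: it uses subjunctive instead of indicative for mood.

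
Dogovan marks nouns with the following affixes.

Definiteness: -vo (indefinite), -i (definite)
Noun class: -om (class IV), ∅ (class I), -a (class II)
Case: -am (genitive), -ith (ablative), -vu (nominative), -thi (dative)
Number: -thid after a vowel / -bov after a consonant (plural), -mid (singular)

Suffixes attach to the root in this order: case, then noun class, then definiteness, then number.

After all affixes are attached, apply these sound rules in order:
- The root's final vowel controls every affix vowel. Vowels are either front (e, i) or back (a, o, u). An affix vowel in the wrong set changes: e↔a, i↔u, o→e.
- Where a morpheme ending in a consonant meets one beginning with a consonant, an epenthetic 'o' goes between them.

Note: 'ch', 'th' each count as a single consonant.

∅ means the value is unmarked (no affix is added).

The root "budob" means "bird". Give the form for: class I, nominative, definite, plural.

budobovuuthud

Attach case nominative -vu → budobvu.
noun class = class I: zero marking, form stays budobvu.
Attach definiteness definite -i → budobvui.
Attach number plural -thid (after vowel 'i') → budobvuithid.
Apply vowel harmony: budobvuithid → budobvuuthud.
Apply epenthesis: budobvuuthud → budobovuuthud.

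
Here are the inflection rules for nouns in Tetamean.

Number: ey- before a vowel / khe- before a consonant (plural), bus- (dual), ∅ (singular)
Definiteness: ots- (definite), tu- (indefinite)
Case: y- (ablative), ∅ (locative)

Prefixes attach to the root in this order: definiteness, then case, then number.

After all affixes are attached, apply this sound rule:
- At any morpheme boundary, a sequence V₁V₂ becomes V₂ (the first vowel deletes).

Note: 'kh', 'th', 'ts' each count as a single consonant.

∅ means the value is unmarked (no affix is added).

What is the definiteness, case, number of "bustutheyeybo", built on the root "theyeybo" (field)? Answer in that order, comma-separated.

indefinite, locative, dual

Segment: bus-tu-theyeybo.
definiteness: tu- → indefinite.
case: ∅ → locative.
number: bus- → dual.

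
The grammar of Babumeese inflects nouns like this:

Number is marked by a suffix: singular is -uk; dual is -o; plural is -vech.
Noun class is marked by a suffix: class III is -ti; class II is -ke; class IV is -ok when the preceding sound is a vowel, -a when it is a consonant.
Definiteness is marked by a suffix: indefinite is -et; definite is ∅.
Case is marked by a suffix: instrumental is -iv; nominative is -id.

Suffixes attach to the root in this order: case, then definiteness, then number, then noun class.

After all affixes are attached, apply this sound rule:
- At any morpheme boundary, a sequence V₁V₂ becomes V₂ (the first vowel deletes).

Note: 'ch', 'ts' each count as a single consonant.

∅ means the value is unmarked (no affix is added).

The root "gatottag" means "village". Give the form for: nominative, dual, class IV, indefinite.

gatottagidetok

Attach case nominative -id → gatottagid.
Attach definiteness indefinite -et → gatottagidet.
Attach number dual -o → gatottagideto.
Attach noun class class IV -ok (after vowel 'o') → gatottagidetook.
Apply vowel deletion: gatottagidetook → gatottagidetok.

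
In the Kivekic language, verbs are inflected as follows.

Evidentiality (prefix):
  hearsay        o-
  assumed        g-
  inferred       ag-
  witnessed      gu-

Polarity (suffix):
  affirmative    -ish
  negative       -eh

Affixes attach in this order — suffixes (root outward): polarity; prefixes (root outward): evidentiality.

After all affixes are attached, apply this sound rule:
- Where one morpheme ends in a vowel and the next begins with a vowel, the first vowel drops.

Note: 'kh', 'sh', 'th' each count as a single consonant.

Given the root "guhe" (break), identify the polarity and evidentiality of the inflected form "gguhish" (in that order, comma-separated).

Segment: g-guhe-ish.
polarity: -ish → affirmative.
evidentiality: g- → assumed.

affirmative, assumed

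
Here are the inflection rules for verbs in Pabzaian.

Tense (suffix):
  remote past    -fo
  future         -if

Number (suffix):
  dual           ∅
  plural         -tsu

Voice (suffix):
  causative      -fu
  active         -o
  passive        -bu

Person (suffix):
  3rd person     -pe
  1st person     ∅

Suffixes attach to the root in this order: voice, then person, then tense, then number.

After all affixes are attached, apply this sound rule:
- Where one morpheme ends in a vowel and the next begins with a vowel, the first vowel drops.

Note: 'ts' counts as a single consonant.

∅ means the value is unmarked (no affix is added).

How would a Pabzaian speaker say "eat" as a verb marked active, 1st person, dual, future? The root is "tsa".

Attach voice active -o → tsao.
person = 1st person: zero marking, form stays tsao.
Attach tense future -if → tsaoif.
number = dual: zero marking, form stays tsaoif.
Apply vowel deletion: tsaoif → tsif.

tsif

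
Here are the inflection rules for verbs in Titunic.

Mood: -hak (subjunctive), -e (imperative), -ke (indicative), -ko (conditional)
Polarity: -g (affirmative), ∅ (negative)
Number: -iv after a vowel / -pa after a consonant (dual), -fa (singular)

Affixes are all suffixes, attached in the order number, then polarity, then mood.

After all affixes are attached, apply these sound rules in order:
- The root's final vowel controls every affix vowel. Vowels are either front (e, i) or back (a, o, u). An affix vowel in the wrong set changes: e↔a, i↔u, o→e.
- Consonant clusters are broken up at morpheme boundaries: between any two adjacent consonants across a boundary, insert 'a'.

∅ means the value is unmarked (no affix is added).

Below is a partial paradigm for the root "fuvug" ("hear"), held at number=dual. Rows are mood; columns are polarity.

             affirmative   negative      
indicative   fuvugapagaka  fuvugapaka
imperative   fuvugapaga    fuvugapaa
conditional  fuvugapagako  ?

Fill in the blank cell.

fuvugapako

Attach number dual -pa (after consonant 'g') → fuvugpa.
polarity = negative: zero marking, form stays fuvugpa.
Attach mood conditional -ko → fuvugpako.
Vowel harmony: no change.
Apply epenthesis: fuvugpako → fuvugapako.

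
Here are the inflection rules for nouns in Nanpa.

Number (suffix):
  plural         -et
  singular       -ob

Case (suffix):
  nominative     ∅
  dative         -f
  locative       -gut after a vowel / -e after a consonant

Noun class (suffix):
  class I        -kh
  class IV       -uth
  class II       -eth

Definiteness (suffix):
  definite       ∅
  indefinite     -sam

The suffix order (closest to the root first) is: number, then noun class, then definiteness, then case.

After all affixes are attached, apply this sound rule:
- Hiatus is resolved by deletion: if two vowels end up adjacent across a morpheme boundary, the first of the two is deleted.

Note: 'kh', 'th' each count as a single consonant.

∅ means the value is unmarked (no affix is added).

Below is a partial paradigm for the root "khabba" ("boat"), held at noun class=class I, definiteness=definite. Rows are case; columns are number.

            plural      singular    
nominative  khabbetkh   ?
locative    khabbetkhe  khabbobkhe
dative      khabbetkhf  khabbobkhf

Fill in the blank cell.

Attach number singular -ob → khabbaob.
Attach noun class class I -kh → khabbaobkh.
definiteness = definite: zero marking, form stays khabbaobkh.
case = nominative: zero marking, form stays khabbaobkh.
Apply vowel deletion: khabbaobkh → khabbobkh.

khabbobkh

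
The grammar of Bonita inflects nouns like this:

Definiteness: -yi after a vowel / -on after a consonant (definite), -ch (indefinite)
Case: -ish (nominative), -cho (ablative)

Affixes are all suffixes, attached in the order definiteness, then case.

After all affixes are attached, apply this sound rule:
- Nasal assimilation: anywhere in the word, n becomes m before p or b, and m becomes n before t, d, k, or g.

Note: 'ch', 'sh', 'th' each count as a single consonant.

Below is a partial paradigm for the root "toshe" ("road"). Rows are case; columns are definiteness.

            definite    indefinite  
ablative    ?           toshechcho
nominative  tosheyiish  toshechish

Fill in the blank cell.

tosheyicho

Attach definiteness definite -yi (after vowel 'e') → tosheyi.
Attach case ablative -cho → tosheyicho.
Nasal assimilation: no change.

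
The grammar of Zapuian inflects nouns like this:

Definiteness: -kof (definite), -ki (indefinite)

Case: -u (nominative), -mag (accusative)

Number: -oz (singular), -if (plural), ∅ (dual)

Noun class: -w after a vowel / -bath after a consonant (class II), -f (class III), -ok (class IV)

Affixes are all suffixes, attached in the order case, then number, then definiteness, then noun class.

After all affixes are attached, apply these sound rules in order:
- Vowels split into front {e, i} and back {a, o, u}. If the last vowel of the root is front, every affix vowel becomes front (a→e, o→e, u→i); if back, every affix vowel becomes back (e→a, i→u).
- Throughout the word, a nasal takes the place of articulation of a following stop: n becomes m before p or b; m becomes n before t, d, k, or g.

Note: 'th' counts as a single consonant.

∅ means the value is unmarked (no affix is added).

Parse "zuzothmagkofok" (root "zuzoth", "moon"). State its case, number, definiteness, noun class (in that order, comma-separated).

Segment: zuzoth-mag-kof-ok.
case: -mag → accusative.
number: ∅ → dual.
definiteness: -kof → definite.
noun class: -ok → class IV.

accusative, dual, definite, class IV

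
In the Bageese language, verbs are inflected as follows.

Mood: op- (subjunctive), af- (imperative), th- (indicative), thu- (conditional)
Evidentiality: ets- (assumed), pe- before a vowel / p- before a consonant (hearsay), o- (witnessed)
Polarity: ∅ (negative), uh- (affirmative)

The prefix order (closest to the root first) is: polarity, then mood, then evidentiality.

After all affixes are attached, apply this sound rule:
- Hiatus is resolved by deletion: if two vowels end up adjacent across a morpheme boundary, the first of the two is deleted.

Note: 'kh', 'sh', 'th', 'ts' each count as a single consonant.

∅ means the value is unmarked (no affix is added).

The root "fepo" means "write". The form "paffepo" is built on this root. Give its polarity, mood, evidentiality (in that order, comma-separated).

Segment: pe-af-fepo.
polarity: ∅ → negative.
mood: af- → imperative.
evidentiality: pe/p- → hearsay.

negative, imperative, hearsay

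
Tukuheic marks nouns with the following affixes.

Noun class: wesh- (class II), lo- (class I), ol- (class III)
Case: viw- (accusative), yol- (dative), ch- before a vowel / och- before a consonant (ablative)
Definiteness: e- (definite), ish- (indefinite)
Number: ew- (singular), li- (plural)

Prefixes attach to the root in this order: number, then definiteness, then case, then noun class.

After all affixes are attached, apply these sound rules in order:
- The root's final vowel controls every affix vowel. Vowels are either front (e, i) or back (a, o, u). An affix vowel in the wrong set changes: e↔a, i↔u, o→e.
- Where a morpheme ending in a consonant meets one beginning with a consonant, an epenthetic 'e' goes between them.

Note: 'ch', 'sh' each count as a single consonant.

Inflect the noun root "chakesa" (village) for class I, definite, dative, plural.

loyolaluchakesa

Attach number plural li- → lichakesa.
Attach definiteness definite e- → elichakesa.
Attach case dative yol- → yolelichakesa.
Attach noun class class I lo- → loyolelichakesa.
Apply vowel harmony: loyolelichakesa → loyolaluchakesa.
Epenthesis: no change.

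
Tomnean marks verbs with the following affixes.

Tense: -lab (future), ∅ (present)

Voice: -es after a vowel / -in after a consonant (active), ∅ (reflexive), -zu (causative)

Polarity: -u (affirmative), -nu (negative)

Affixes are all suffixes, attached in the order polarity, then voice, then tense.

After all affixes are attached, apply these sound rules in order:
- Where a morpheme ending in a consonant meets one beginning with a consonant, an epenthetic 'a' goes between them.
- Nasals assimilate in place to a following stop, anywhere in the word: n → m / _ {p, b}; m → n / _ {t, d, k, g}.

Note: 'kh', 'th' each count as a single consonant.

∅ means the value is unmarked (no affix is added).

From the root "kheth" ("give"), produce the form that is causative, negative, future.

khethanuzulab

Attach polarity negative -nu → khethnu.
Attach voice causative -zu → khethnuzu.
Attach tense future -lab → khethnuzulab.
Apply epenthesis: khethnuzulab → khethanuzulab.
Nasal assimilation: no change.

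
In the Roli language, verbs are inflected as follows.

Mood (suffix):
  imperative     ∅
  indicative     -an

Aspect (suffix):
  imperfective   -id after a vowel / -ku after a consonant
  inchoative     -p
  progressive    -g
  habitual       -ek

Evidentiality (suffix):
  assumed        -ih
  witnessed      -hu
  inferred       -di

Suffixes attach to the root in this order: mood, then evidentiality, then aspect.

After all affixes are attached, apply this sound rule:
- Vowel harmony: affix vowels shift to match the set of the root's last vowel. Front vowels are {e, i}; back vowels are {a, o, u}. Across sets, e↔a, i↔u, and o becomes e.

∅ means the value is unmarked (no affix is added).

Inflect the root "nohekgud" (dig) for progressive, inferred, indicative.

nohekgudandug

Attach mood indicative -an → nohekgudan.
Attach evidentiality inferred -di → nohekgudandi.
Attach aspect progressive -g → nohekgudandig.
Apply vowel harmony: nohekgudandig → nohekgudandug.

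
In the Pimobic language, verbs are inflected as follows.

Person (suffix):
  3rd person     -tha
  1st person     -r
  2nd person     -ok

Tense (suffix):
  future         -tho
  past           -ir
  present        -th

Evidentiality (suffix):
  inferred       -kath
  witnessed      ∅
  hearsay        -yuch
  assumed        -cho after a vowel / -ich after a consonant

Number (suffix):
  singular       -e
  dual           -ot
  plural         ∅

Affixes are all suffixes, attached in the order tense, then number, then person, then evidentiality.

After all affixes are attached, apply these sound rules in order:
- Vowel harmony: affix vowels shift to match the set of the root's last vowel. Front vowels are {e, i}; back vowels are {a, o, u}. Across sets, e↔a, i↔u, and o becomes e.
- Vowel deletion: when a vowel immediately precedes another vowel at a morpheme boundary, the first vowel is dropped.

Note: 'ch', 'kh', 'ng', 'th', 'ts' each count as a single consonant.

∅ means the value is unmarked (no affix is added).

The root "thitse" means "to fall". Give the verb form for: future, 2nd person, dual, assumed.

Attach tense future -tho → thitsetho.
Attach number dual -ot → thitsethoot.
Attach person 2nd person -ok → thitsethootok.
Attach evidentiality assumed -ich (after consonant 'k') → thitsethootokich.
Apply vowel harmony: thitsethootokich → thitsetheetekich.
Apply vowel deletion: thitsetheetekich → thitsethetekich.

thitsethetekich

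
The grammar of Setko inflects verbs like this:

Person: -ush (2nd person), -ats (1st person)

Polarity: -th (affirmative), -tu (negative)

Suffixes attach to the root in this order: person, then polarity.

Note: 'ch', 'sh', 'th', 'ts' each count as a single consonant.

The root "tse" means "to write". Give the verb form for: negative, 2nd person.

Attach person 2nd person -ush → tseush.
Attach polarity negative -tu → tseushtu.

tseushtu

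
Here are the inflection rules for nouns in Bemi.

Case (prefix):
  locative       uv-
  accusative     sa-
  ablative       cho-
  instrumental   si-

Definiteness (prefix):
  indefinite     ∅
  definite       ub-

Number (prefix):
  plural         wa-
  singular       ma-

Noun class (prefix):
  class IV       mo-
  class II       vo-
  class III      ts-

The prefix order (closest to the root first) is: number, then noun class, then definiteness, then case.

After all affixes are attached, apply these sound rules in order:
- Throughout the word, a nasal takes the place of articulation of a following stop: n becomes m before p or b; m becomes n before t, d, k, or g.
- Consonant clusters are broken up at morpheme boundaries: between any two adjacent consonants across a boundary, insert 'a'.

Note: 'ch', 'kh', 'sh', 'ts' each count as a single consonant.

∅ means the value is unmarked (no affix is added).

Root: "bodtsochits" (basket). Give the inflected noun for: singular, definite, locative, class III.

uvubatsamabodtsochits

Attach number singular ma- → mabodtsochits.
Attach noun class class III ts- → tsmabodtsochits.
Attach definiteness definite ub- → ubtsmabodtsochits.
Attach case locative uv- → uvubtsmabodtsochits.
Nasal assimilation: no change.
Apply epenthesis: uvubtsmabodtsochits → uvubatsamabodtsochits.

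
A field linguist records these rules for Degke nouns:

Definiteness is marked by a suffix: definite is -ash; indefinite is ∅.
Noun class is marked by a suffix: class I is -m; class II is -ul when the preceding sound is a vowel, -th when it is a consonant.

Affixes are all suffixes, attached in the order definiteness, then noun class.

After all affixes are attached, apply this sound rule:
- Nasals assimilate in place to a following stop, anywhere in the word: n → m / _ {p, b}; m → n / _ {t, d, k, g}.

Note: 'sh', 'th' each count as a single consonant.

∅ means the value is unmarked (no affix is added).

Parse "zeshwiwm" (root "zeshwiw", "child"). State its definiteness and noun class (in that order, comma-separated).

indefinite, class I

Segment: zeshwiw-m.
definiteness: ∅ → indefinite.
noun class: -m → class I.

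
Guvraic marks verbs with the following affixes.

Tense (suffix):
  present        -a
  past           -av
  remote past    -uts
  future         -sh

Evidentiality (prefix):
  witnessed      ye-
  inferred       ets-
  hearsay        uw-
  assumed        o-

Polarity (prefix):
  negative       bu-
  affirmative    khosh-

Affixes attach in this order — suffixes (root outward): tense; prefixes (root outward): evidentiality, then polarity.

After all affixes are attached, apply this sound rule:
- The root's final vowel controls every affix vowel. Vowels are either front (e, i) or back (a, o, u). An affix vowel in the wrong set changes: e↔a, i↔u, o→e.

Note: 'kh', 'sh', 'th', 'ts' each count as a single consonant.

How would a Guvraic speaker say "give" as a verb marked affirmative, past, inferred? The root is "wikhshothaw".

Attach tense past -av → wikhshothawav.
Attach evidentiality inferred ets- → etswikhshothawav.
Attach polarity affirmative khosh- → khoshetswikhshothawav.
Apply vowel harmony: khoshetswikhshothawav → khoshatswikhshothawav.

khoshatswikhshothawav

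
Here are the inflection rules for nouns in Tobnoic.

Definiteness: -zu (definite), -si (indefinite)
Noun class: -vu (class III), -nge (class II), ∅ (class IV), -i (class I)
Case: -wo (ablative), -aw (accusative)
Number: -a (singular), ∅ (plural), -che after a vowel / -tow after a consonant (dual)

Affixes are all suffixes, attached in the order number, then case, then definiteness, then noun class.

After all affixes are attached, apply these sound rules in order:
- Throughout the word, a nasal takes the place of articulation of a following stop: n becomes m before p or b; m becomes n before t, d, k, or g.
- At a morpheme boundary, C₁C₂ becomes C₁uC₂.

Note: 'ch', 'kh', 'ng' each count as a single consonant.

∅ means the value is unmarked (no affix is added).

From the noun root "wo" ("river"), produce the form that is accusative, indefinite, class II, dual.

wocheawusinge

Attach number dual -che (after vowel 'o') → woche.
Attach case accusative -aw → wocheaw.
Attach definiteness indefinite -si → wocheawsi.
Attach noun class class II -nge → wocheawsinge.
Nasal assimilation: no change.
Apply epenthesis: wocheawsinge → wocheawusinge.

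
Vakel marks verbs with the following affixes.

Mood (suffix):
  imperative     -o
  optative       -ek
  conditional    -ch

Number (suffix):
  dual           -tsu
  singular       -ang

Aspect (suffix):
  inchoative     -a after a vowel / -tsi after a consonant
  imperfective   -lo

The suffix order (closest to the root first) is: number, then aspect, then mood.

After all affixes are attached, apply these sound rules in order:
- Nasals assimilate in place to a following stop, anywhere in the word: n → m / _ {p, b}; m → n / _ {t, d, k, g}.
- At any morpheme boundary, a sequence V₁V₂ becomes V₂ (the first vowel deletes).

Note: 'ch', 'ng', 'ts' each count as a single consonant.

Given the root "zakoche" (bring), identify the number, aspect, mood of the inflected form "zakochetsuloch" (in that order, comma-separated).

Segment: zakoche-tsu-lo-ch.
number: -tsu → dual.
aspect: -lo → imperfective.
mood: -ch → conditional.

dual, imperfective, conditional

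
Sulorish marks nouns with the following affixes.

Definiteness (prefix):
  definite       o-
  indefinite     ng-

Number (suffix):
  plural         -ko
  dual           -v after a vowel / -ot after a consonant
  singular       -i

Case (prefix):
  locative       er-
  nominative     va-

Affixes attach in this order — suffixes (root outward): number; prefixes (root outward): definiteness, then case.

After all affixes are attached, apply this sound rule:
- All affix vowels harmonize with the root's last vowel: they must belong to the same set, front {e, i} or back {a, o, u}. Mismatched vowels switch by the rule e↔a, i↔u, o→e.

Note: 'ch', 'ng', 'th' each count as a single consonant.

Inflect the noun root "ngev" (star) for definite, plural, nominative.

veengevke

Attach number plural -ko → ngevko.
Attach definiteness definite o- → ongevko.
Attach case nominative va- → vaongevko.
Apply vowel harmony: vaongevko → veengevke.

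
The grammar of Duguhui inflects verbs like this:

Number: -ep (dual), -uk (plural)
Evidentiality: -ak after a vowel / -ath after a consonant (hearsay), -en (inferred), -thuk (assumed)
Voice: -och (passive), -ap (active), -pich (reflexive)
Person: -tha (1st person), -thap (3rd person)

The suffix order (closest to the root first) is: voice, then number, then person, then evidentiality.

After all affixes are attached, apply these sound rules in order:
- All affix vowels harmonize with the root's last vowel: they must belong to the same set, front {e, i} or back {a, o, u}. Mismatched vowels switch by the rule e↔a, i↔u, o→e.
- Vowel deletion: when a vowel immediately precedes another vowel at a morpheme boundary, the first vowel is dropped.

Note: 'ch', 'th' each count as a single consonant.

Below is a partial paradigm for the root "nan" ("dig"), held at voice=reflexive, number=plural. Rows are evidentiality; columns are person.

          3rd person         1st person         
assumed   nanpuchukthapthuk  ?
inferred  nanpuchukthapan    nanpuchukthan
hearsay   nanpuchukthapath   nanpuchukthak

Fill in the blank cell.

Attach voice reflexive -pich → nanpich.
Attach number plural -uk → nanpichuk.
Attach person 1st person -tha → nanpichuktha.
Attach evidentiality assumed -thuk → nanpichukthathuk.
Apply vowel harmony: nanpichukthathuk → nanpuchukthathuk.
Vowel deletion: no change.

nanpuchukthathuk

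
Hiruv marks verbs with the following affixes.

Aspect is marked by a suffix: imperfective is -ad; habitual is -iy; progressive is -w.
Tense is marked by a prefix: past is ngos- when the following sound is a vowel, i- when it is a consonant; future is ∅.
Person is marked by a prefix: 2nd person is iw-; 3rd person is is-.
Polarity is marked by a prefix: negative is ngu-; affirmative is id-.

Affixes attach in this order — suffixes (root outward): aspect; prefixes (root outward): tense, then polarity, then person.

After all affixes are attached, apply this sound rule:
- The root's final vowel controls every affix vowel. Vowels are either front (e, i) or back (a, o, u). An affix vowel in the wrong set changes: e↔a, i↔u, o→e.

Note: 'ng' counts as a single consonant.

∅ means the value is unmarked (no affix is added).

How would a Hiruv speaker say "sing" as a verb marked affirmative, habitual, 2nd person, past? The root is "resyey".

iwidiresyeyiy

Attach tense past i- (before consonant 'r') → iresyey.
Attach polarity affirmative id- → idiresyey.
Attach person 2nd person iw- → iwidiresyey.
Attach aspect habitual -iy → iwidiresyeyiy.
Vowel harmony: no change.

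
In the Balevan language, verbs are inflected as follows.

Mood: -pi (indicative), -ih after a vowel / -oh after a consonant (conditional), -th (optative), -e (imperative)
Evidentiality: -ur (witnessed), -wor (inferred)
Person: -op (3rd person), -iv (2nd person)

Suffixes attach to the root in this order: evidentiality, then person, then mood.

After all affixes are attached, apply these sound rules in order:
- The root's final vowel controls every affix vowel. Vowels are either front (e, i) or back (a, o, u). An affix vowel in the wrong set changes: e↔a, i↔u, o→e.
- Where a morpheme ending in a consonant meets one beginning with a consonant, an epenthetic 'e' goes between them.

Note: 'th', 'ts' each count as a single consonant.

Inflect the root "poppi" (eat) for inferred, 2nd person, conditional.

poppiweriveh

Attach evidentiality inferred -wor → poppiwor.
Attach person 2nd person -iv → poppiworiv.
Attach mood conditional -oh (after consonant 'v') → poppiworivoh.
Apply vowel harmony: poppiworivoh → poppiweriveh.
Epenthesis: no change.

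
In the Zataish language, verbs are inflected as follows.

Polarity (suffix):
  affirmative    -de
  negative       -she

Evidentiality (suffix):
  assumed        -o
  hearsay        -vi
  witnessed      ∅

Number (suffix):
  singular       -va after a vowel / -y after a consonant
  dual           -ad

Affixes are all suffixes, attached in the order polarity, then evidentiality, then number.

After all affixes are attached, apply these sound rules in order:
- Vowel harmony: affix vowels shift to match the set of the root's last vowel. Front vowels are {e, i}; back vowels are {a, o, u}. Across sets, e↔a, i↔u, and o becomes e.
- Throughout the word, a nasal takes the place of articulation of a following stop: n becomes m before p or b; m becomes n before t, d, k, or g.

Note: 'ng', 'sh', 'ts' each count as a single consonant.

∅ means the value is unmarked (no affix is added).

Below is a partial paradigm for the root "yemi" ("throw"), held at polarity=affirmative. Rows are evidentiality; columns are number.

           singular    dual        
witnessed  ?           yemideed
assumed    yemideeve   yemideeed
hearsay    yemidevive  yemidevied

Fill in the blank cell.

Attach polarity affirmative -de → yemide.
evidentiality = witnessed: zero marking, form stays yemide.
Attach number singular -va (after vowel 'e') → yemideva.
Apply vowel harmony: yemideva → yemideve.
Nasal assimilation: no change.

yemideve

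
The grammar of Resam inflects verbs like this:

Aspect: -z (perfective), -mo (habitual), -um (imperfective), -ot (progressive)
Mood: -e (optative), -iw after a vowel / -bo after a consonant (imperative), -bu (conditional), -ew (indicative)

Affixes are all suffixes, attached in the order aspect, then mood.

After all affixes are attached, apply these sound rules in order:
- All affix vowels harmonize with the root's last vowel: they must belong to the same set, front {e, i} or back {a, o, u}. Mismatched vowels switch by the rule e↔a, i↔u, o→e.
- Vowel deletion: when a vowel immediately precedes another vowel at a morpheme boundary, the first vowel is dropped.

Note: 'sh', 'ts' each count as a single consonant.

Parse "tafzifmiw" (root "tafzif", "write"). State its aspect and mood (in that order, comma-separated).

habitual, imperative

Segment: tafzif-mo-iw.
aspect: -mo → habitual.
mood: -iw/bo → imperative.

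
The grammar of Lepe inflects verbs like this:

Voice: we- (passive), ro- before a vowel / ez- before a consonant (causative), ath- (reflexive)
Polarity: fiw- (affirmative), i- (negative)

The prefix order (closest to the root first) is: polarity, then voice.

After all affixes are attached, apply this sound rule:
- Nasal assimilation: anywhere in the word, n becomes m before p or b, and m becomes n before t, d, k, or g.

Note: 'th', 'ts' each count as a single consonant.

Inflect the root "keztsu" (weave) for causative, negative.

Attach polarity negative i- → ikeztsu.
Attach voice causative ro- (before vowel 'i') → roikeztsu.
Nasal assimilation: no change.

roikeztsu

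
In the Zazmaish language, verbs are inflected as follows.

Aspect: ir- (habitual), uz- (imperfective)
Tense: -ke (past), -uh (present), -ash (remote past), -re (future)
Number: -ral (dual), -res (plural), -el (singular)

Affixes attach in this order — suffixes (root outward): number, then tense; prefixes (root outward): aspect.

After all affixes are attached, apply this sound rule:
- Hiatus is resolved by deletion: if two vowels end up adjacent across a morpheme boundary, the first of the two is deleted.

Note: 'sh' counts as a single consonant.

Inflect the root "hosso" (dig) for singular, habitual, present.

Attach number singular -el → hossoel.
Attach aspect habitual ir- → irhossoel.
Attach tense present -uh → irhossoeluh.
Apply vowel deletion: irhossoeluh → irhosseluh.

irhosseluh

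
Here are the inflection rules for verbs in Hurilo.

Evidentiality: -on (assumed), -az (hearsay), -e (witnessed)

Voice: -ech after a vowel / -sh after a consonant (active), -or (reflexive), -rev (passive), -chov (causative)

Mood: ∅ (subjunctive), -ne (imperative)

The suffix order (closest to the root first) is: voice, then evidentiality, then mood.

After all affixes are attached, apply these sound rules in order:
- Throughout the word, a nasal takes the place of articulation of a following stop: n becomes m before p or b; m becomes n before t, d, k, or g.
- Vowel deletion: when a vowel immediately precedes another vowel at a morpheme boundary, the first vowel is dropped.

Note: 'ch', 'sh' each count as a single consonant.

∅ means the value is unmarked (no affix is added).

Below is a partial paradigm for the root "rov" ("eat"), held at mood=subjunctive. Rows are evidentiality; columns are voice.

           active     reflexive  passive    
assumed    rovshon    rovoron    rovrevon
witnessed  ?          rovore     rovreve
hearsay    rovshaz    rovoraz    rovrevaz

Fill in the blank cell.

Attach voice active -sh (after consonant 'v') → rovsh.
Attach evidentiality witnessed -e → rovshe.
mood = subjunctive: zero marking, form stays rovshe.
Nasal assimilation: no change.
Vowel deletion: no change.

rovshe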